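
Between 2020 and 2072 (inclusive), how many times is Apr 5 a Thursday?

Track Apr 5's weekday year by year (advancing +1, or +2 across a Feb 29):
  2020: Sun  2021: Mon (+1)  2022: Tue (+1)  2023: Wed (+1)  2024: Fri (+2)
  2025: Sat (+1)  2026: Sun (+1)  2027: Mon (+1)  2028: Wed (+2)  2029: Thu (+1) ✓
  2030: Fri (+1)  2031: Sat (+1)  2032: Mon (+2)  2033: Tue (+1)  … (25 more years) …
  2059: Sat (+1)  2060: Mon (+2)  2061: Tue (+1)  2062: Wed (+1)  2063: Thu (+1) ✓
  2064: Sat (+2)  2065: Sun (+1)  2066: Mon (+1)  2067: Tue (+1)  2068: Thu (+2) ✓
  2069: Fri (+1)  2070: Sat (+1)  2071: Sun (+1)  2072: Tue (+2)
Thursday years: 2029, 2035, 2040, 2046, 2057, 2063, 2068 — 7 in total.

7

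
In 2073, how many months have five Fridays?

4

A month of length L has five Fridays iff its first Friday is on day ≤ L−28 (so day 1–3 in a 31-day month, 1–2 in a 30-day month, day 1 in a leap February).
Checking each month of 2073: Jan starts Sun (31d); Feb starts Wed (28d); Mar starts Wed (31d) ✓; Apr starts Sat (30d); May starts Mon (31d); Jun starts Thu (30d) ✓; Jul starts Sat (31d); Aug starts Tue (31d); Sep starts Fri (30d) ✓; Oct starts Sun (31d); Nov starts Wed (30d); Dec starts Fri (31d) ✓.
Five-Friday months: March, June, September, December → 4.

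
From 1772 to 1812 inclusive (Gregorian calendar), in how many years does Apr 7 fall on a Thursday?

6

Track Apr 7's weekday year by year (advancing +1, or +2 across a Feb 29):
  1772: Tue  1773: Wed (+1)  1774: Thu (+1) ✓  1775: Fri (+1)  1776: Sun (+2)
  1777: Mon (+1)  1778: Tue (+1)  1779: Wed (+1)  1780: Fri (+2)  1781: Sat (+1)
  1782: Sun (+1)  1783: Mon (+1)  1784: Wed (+2)  1785: Thu (+1) ✓  … (13 more years) …
  1799: Sun (+1)  1800: Mon (+1)  1801: Tue (+1)  1802: Wed (+1)  1803: Thu (+1) ✓
  1804: Sat (+2)  1805: Sun (+1)  1806: Mon (+1)  1807: Tue (+1)  1808: Thu (+2) ✓
  1809: Fri (+1)  1810: Sat (+1)  1811: Sun (+1)  1812: Tue (+2)
Thursday years: 1774, 1785, 1791, 1796, 1803, 1808 — 6 in total.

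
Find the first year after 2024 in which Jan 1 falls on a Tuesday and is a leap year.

2036

Jan 1 advances by 2 weekdays after a leap year and by 1 after a common year.
2024: Jan 1 is Monday (leap).
2025: Wednesday
2026: Thursday
2027: Friday
2028: Saturday (leap)
2029: Monday
2030: Tuesday
2031: Wednesday
2032: Thursday (leap)
2033: Saturday
2034: Sunday
2035: Monday
2036: Tuesday (leap)
2036 begins on a Tuesday and is a leap year.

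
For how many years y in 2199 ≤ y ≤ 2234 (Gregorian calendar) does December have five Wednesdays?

December has 31 days; it has five Wednesdays when Wednesday falls among the first (month-length − 28) days — i.e. when December 1 is one of Wednesday/Tuesday/Monday.
December 1 by year: 2199:Sun 2200:Mon✓ 2201:Tue✓ 2202:Wed✓ 2203:Thu 2204:Sat 2205:Sun 2206:Mon✓ 2207:Tue✓ 2208:Thu 2209:Fri 2210:Sat 2211:Sun 2212:Tue✓ 2213:Wed✓ …(6 more)… 2220:Fri 2221:Sat 2222:Sun 2223:Mon✓ 2224:Wed✓ 2225:Thu 2226:Fri 2227:Sat 2228:Mon✓ 2229:Tue✓ 2230:Wed✓ 2231:Thu 2232:Sat 2233:Sun 2234:Mon✓
Years with five Wednesdays: 2200, 2201, 2202, 2206, 2207, 2212, 2213, 2217, 2218, 2219, 2223, 2224, 2228, 2229, 2230, 2234 → 16.

16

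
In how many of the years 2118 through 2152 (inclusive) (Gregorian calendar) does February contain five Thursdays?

February has 28 days (29 in leap years); it has five Thursdays when Thursday falls among the first (month-length − 28) days — i.e. when February 1 is Thursday in a leap year (never in a common year).
February 1 by year: 2118:Tue 2119:Wed 2120:Thu✓ 2121:Sat 2122:Sun 2123:Mon 2124:Tue 2125:Thu 2126:Fri 2127:Sat 2128:Sun 2129:Tue 2130:Wed 2131:Thu 2132:Fri …(5 more)… 2138:Sat 2139:Sun 2140:Mon 2141:Wed 2142:Thu 2143:Fri 2144:Sat 2145:Mon 2146:Tue 2147:Wed 2148:Thu✓ 2149:Sat 2150:Sun 2151:Mon 2152:Tue
Years with five Thursdays: 2120, 2148 → 2.

2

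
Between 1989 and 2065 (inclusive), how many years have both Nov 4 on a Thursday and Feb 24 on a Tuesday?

3

Check each year's weekday for Nov 4 and Feb 24:
  1989: Sat/Fri  1990: Sun/Sat  1991: Mon/Sun  1992: Wed/Mon  1993: Thu/Wed  1994: Fri/Thu  1995: Sat/Fri  1996: Mon/Sat  1997: Tue/Mon  1998: Wed/Tue  1999: Thu/Wed  2000: Sat/Thu  2001: Sun/Sat  2002: Mon/Sun  …(49 more)…  2052: Mon/Sat  2053: Tue/Mon  2054: Wed/Tue  2055: Thu/Wed  2056: Sat/Thu  2057: Sun/Sat  2058: Mon/Sun  2059: Tue/Mon  2060: Thu/Tue ✓  2061: Fri/Thu  2062: Sat/Fri  2063: Sun/Sat  2064: Tue/Sun  2065: Wed/Tue
Both conditions hold in: 2004, 2032, 2060 — 3.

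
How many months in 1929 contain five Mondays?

4

A month of length L has five Mondays iff its first Monday is on day ≤ L−28 (so day 1–3 in a 31-day month, 1–2 in a 30-day month, day 1 in a leap February).
Checking each month of 1929: Jan starts Tue (31d); Feb starts Fri (28d); Mar starts Fri (31d); Apr starts Mon (30d) ✓; May starts Wed (31d); Jun starts Sat (30d); Jul starts Mon (31d) ✓; Aug starts Thu (31d); Sep starts Sun (30d) ✓; Oct starts Tue (31d); Nov starts Fri (30d); Dec starts Sun (31d) ✓.
Five-Monday months: April, July, September, December → 4.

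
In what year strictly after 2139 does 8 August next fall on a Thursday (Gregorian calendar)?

2143

From one year to the next, a fixed date's weekday advances by 1, or by 2 when a Feb 29 lies between the two dates.
2139: August 8 is Saturday.
2140: Monday (+2)
2141: Tuesday (+1)
2142: Wednesday (+1)
2143: Thursday (+1)
8 August falls on a Thursday in 2143.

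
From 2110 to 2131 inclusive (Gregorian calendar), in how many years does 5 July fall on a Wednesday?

4

Track 5 July's weekday year by year (advancing +1, or +2 across a Feb 29):
  2110: Sat  2111: Sun (+1)  2112: Tue (+2)  2113: Wed (+1) ✓  2114: Thu (+1)
  2115: Fri (+1)  2116: Sun (+2)  2117: Mon (+1)  2118: Tue (+1)  2119: Wed (+1) ✓
  2120: Fri (+2)  2121: Sat (+1)  2122: Sun (+1)  2123: Mon (+1)  2124: Wed (+2) ✓
  2125: Thu (+1)  2126: Fri (+1)  2127: Sat (+1)  2128: Mon (+2)  2129: Tue (+1)
  2130: Wed (+1) ✓  2131: Thu (+1)
Wednesday years: 2113, 2119, 2124, 2130 — 4 in total.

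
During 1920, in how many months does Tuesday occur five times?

4

A month of length L has five Tuesdays iff its first Tuesday is on day ≤ L−28 (so day 1–3 in a 31-day month, 1–2 in a 30-day month, day 1 in a leap February).
Checking each month of 1920: Jan starts Thu (31d); Feb starts Sun (29d); Mar starts Mon (31d) ✓; Apr starts Thu (30d); May starts Sat (31d); Jun starts Tue (30d) ✓; Jul starts Thu (31d); Aug starts Sun (31d) ✓; Sep starts Wed (30d); Oct starts Fri (31d); Nov starts Mon (30d) ✓; Dec starts Wed (31d).
Five-Tuesday months: March, June, August, November → 4.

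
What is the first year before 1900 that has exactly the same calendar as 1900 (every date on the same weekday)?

Two years share a calendar iff Jan 1 falls on the same weekday and both are leap or both are common. 1900: Jan 1 is Monday, common year.
1899: Jan 1 Sunday, common
1898: Jan 1 Saturday, common
1897: Jan 1 Friday, common
1896: Jan 1 Wednesday, leap
1895: Jan 1 Tuesday, common
1894: Jan 1 Monday, common
1894 matches on both conditions.

1894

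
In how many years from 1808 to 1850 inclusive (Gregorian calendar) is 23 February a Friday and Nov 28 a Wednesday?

Check each year's weekday for 23 February and Nov 28:
  1808: Tue/Mon  1809: Thu/Tue  1810: Fri/Wed ✓  1811: Sat/Thu  1812: Sun/Sat  1813: Tue/Sun  1814: Wed/Mon  1815: Thu/Tue  1816: Fri/Thu  1817: Sun/Fri  1818: Mon/Sat  1819: Tue/Sun  1820: Wed/Tue  1821: Fri/Wed ✓  …(15 more)…  1837: Thu/Tue  1838: Fri/Wed ✓  1839: Sat/Thu  1840: Sun/Sat  1841: Tue/Sun  1842: Wed/Mon  1843: Thu/Tue  1844: Fri/Thu  1845: Sun/Fri  1846: Mon/Sat  1847: Tue/Sun  1848: Wed/Tue  1849: Fri/Wed ✓  1850: Sat/Thu
Both conditions hold in: 1810, 1821, 1827, 1838, 1849 — 5.

5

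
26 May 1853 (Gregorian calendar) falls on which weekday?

Thursday

January 1, 1853 is a Saturday.
May 26 is day 146 of the year, i.e. 145 days after Jan 1.
145 mod 7 = 5, so advance 5 weekdays from Saturday: Thursday.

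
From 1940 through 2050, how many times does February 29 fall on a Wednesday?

4

Leap years in 1940–2050: 28 of them.
Feb 29 weekday advances by 5 (mod 7) from one leap year to the next four years later (or differs when a century non-leap intervenes).
Leap-day weekdays: 1940:Thu 1944:Tue 1948:Sun 1952:Fri 1956:Wed✓ 1960:Mon 1964:Sat 1968:Thu 1972:Tue 1976:Sun 1980:Fri 1984:Wed✓ 1988:Mon 1992:Sat 1996:Thu 2000:Tue 2004:Sun 2008:Fri 2012:Wed✓ 2016:Mon 2020:Sat 2024:Thu 2028:Tue 2032:Sun 2036:Fri 2040:Wed✓ 2044:Mon 2048:Sat
Wednesday: 1956, 1984, 2012, 2040 → 4.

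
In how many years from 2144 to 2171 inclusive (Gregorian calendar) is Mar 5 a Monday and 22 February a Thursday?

3

Check each year's weekday for Mar 5 and 22 February:
  2144: Thu/Sat  2145: Fri/Mon  2146: Sat/Tue  2147: Sun/Wed  2148: Tue/Thu  2149: Wed/Sat  2150: Thu/Sun  2151: Fri/Mon  2152: Sun/Tue  2153: Mon/Thu ✓  2154: Tue/Fri  2155: Wed/Sat  2156: Fri/Sun  2157: Sat/Tue  2158: Sun/Wed  2159: Mon/Thu ✓  2160: Wed/Fri  2161: Thu/Sun  2162: Fri/Mon  2163: Sat/Tue  2164: Mon/Wed  2165: Tue/Fri  2166: Wed/Sat  2167: Thu/Sun  2168: Sat/Mon  2169: Sun/Wed  2170: Mon/Thu ✓  2171: Tue/Fri
Both conditions hold in: 2153, 2159, 2170 — 3.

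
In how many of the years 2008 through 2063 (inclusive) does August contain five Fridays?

24

August has 31 days; it has five Fridays when Friday falls among the first (month-length − 28) days — i.e. when August 1 is one of Friday/Thursday/Wednesday.
August 1 by year: 2008:Fri✓ 2009:Sat 2010:Sun 2011:Mon 2012:Wed✓ 2013:Thu✓ 2014:Fri✓ 2015:Sat 2016:Mon 2017:Tue 2018:Wed✓ 2019:Thu✓ 2020:Sat 2021:Sun 2022:Mon …(26 more)… 2049:Sun 2050:Mon 2051:Tue 2052:Thu✓ 2053:Fri✓ 2054:Sat 2055:Sun 2056:Tue 2057:Wed✓ 2058:Thu✓ 2059:Fri✓ 2060:Sun 2061:Mon 2062:Tue 2063:Wed✓
Years with five Fridays: 2008, 2012, 2013, 2014, 2018, 2019, 2024, 2025, 2029, 2030, 2031, 2035, 2036, 2040, 2041, 2042, 2046, 2047, 2052, 2053, 2057, 2058, 2059, 2063 → 24.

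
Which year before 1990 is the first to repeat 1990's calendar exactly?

1979

Two years share a calendar iff Jan 1 falls on the same weekday and both are leap or both are common. 1990: Jan 1 is Monday, common year.
1989: Jan 1 Sunday, common
1988: Jan 1 Friday, leap
1987: Jan 1 Thursday, common
1986: Jan 1 Wednesday, common
1985: Jan 1 Tuesday, common
1984: Jan 1 Sunday, leap
1983: Jan 1 Saturday, common
1982: Jan 1 Friday, common
1981: Jan 1 Thursday, common
1980: Jan 1 Tuesday, leap
1979: Jan 1 Monday, common
1979 matches on both conditions.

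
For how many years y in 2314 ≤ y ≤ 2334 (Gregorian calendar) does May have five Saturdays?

9

May has 31 days; it has five Saturdays when Saturday falls among the first (month-length − 28) days — i.e. when May 1 is one of Saturday/Friday/Thursday.
May 1 by year: 2314:Fri✓ 2315:Sat✓ 2316:Mon 2317:Tue 2318:Wed 2319:Thu✓ 2320:Sat✓ 2321:Sun 2322:Mon 2323:Tue 2324:Thu✓ 2325:Fri✓ 2326:Sat✓ 2327:Sun 2328:Tue 2329:Wed 2330:Thu✓ 2331:Fri✓ 2332:Sun 2333:Mon 2334:Tue
Years with five Saturdays: 2314, 2315, 2319, 2320, 2324, 2325, 2326, 2330, 2331 → 9.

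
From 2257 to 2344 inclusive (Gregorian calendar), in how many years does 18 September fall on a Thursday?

11

Track 18 September's weekday year by year (advancing +1, or +2 across a Feb 29):
  2257: Fri  2258: Sat (+1)  2259: Sun (+1)  2260: Tue (+2)  2261: Wed (+1)
  2262: Thu (+1) ✓  2263: Fri (+1)  2264: Sun (+2)  2265: Mon (+1)  2266: Tue (+1)
  2267: Wed (+1)  2268: Fri (+2)  2269: Sat (+1)  2270: Sun (+1)  … (60 more years) …
  2331: Fri (+1)  2332: Sun (+2)  2333: Mon (+1)  2334: Tue (+1)  2335: Wed (+1)
  2336: Fri (+2)  2337: Sat (+1)  2338: Sun (+1)  2339: Mon (+1)  2340: Wed (+2)
  2341: Thu (+1) ✓  2342: Fri (+1)  2343: Sat (+1)  2344: Mon (+2)
Thursday years: 2262, 2273, 2279, 2284, 2290, 2302, 2313, 2319, 2324, 2330, 2341 — 11 in total.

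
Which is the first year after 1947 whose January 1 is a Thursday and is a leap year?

1948

Jan 1 advances by 2 weekdays after a leap year and by 1 after a common year.
1947: Jan 1 is Wednesday.
1948: Thursday (leap)
1948 begins on a Thursday and is a leap year.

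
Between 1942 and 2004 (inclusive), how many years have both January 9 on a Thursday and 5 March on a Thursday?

Check each year's weekday for January 9 and 5 March:
  1942: Fri/Thu  1943: Sat/Fri  1944: Sun/Sun  1945: Tue/Mon  1946: Wed/Tue  1947: Thu/Wed  1948: Fri/Fri  1949: Sun/Sat  1950: Mon/Sun  1951: Tue/Mon  1952: Wed/Wed  1953: Fri/Thu  1954: Sat/Fri  1955: Sun/Sat  …(35 more)…  1991: Wed/Tue  1992: Thu/Thu ✓  1993: Sat/Fri  1994: Sun/Sat  1995: Mon/Sun  1996: Tue/Tue  1997: Thu/Wed  1998: Fri/Thu  1999: Sat/Fri  2000: Sun/Sun  2001: Tue/Mon  2002: Wed/Tue  2003: Thu/Wed  2004: Fri/Fri
Both conditions hold in: 1964, 1992 — 2.

2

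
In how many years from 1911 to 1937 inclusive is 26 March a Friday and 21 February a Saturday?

1

Check each year's weekday for 26 March and 21 February:
  1911: Sun/Tue  1912: Tue/Wed  1913: Wed/Fri  1914: Thu/Sat  1915: Fri/Sun  1916: Sun/Mon  1917: Mon/Wed  1918: Tue/Thu  1919: Wed/Fri  1920: Fri/Sat ✓  1921: Sat/Mon  1922: Sun/Tue  1923: Mon/Wed  1924: Wed/Thu  1925: Thu/Sat  1926: Fri/Sun  1927: Sat/Mon  1928: Mon/Tue  1929: Tue/Thu  1930: Wed/Fri  1931: Thu/Sat  1932: Sat/Sun  1933: Sun/Tue  1934: Mon/Wed  1935: Tue/Thu  1936: Thu/Fri  1937: Fri/Sun
Both conditions hold in: 1920 — 1.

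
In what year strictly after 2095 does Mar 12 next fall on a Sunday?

2102

From one year to the next, a fixed date's weekday advances by 1, or by 2 when a Feb 29 lies between the two dates.
2095: March 12 is Saturday.
2096: Monday (+2)
2097: Tuesday (+1)
2098: Wednesday (+1)
2099: Thursday (+1)
2100: Friday (+1)
2101: Saturday (+1)
2102: Sunday (+1)
Mar 12 falls on a Sunday in 2102.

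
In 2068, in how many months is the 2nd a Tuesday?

Check the 2nd of each month of 2068: Jan 2: Mon, Feb 2: Thu, Mar 2: Fri, Apr 2: Mon, May 2: Wed, Jun 2: Sat, Jul 2: Mon, Aug 2: Thu, Sep 2: Sun, Oct 2: Tue, Nov 2: Fri, Dec 2: Sun.
Tuesday occurs in October — 1 month.

1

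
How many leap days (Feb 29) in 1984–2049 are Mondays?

Leap years in 1984–2049: 17 of them.
Feb 29 weekday advances by 5 (mod 7) from one leap year to the next four years later (or differs when a century non-leap intervenes).
Leap-day weekdays: 1984:Wed 1988:Mon✓ 1992:Sat 1996:Thu 2000:Tue 2004:Sun 2008:Fri 2012:Wed 2016:Mon✓ 2020:Sat 2024:Thu 2028:Tue 2032:Sun 2036:Fri 2040:Wed 2044:Mon✓ 2048:Sat
Monday: 1988, 2016, 2044 → 3.

3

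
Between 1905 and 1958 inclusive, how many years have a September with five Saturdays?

September has 30 days; it has five Saturdays when Saturday falls among the first (month-length − 28) days — i.e. when September 1 is one of Saturday/Friday.
September 1 by year: 1905:Fri✓ 1906:Sat✓ 1907:Sun 1908:Tue 1909:Wed 1910:Thu 1911:Fri✓ 1912:Sun 1913:Mon 1914:Tue 1915:Wed 1916:Fri✓ 1917:Sat✓ 1918:Sun 1919:Mon …(24 more)… 1944:Fri✓ 1945:Sat✓ 1946:Sun 1947:Mon 1948:Wed 1949:Thu 1950:Fri✓ 1951:Sat✓ 1952:Mon 1953:Tue 1954:Wed 1955:Thu 1956:Sat✓ 1957:Sun 1958:Mon
Years with five Saturdays: 1905, 1906, 1911, 1916, 1917, 1922, 1923, 1928, 1933, 1934, 1939, 1944, 1945, 1950, 1951, 1956 → 16.

16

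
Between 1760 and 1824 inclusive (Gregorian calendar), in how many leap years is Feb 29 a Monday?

3

Leap years in 1760–1824: 16 of them.
Feb 29 weekday advances by 5 (mod 7) from one leap year to the next four years later (or differs when a century non-leap intervenes).
Leap-day weekdays: 1760:Fri 1764:Wed 1768:Mon✓ 1772:Sat 1776:Thu 1780:Tue 1784:Sun 1788:Fri 1792:Wed 1796:Mon✓ 1804:Wed 1808:Mon✓ 1812:Sat 1816:Thu 1820:Tue 1824:Sun
Monday: 1768, 1796, 1808 → 3.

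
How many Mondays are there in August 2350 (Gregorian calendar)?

4

August 2350 has 31 days and begins on Tuesday.
The first Monday is August 7.
Mondays fall on 7, 14, 21, 28 — that's 4.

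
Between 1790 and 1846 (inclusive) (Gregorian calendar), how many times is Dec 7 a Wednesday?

Track Dec 7's weekday year by year (advancing +1, or +2 across a Feb 29):
  1790: Tue  1791: Wed (+1) ✓  1792: Fri (+2)  1793: Sat (+1)  1794: Sun (+1)
  1795: Mon (+1)  1796: Wed (+2) ✓  1797: Thu (+1)  1798: Fri (+1)  1799: Sat (+1)
  1800: Sun (+1)  1801: Mon (+1)  1802: Tue (+1)  1803: Wed (+1) ✓  … (29 more years) …
  1833: Sat (+1)  1834: Sun (+1)  1835: Mon (+1)  1836: Wed (+2) ✓  1837: Thu (+1)
  1838: Fri (+1)  1839: Sat (+1)  1840: Mon (+2)  1841: Tue (+1)  1842: Wed (+1) ✓
  1843: Thu (+1)  1844: Sat (+2)  1845: Sun (+1)  1846: Mon (+1)
Wednesday years: 1791, 1796, 1803, 1808, 1814, 1825, 1831, 1836, 1842 — 9 in total.

9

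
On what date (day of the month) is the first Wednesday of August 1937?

August 1, 1937 is a Sunday, so the first Wednesday is the 4th.
The first Wednesday is 4 + 0 = 4.

4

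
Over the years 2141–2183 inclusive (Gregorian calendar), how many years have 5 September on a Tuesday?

Track 5 September's weekday year by year (advancing +1, or +2 across a Feb 29):
  2141: Tue ✓  2142: Wed (+1)  2143: Thu (+1)  2144: Sat (+2)  2145: Sun (+1)
  2146: Mon (+1)  2147: Tue (+1) ✓  2148: Thu (+2)  2149: Fri (+1)  2150: Sat (+1)
  2151: Sun (+1)  2152: Tue (+2) ✓  2153: Wed (+1)  2154: Thu (+1)  … (15 more years) …
  2170: Wed (+1)  2171: Thu (+1)  2172: Sat (+2)  2173: Sun (+1)  2174: Mon (+1)
  2175: Tue (+1) ✓  2176: Thu (+2)  2177: Fri (+1)  2178: Sat (+1)  2179: Sun (+1)
  2180: Tue (+2) ✓  2181: Wed (+1)  2182: Thu (+1)  2183: Fri (+1)
Tuesday years: 2141, 2147, 2152, 2158, 2169, 2175, 2180 — 7 in total.

7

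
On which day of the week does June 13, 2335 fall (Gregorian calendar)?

Thursday

January 1, 2335 is a Tuesday.
June 13 is day 164 of the year, i.e. 163 days after Jan 1.
163 mod 7 = 2, so advance 2 weekdays from Tuesday: Thursday.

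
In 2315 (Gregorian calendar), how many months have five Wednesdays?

A month of length L has five Wednesdays iff its first Wednesday is on day ≤ L−28 (so day 1–3 in a 31-day month, 1–2 in a 30-day month, day 1 in a leap February).
Checking each month of 2315: Jan starts Fri (31d); Feb starts Mon (28d); Mar starts Mon (31d) ✓; Apr starts Thu (30d); May starts Sat (31d); Jun starts Tue (30d) ✓; Jul starts Thu (31d); Aug starts Sun (31d); Sep starts Wed (30d) ✓; Oct starts Fri (31d); Nov starts Mon (30d); Dec starts Wed (31d) ✓.
Five-Wednesday months: March, June, September, December → 4.

4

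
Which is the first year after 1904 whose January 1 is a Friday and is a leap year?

Jan 1 advances by 2 weekdays after a leap year and by 1 after a common year.
1904: Jan 1 is Friday (leap).
1905: Sunday
1906: Monday
1907: Tuesday
1908: Wednesday (leap)
1909: Friday
1910: Saturday
1911: Sunday
1912: Monday (leap)
1913: Wednesday
1914: Thursday
1915: Friday
1916: Saturday (leap)
1917: Monday
1918: Tuesday
1919: Wednesday
1920: Thursday (leap)
1921: Saturday
1922: Sunday
1923: Monday
1924: Tuesday (leap)
1925: Thursday
1926: Friday
1927: Saturday
1928: Sunday (leap)
1929: Tuesday
1930: Wednesday
1931: Thursday
1932: Friday (leap)
1932 begins on a Friday and is a leap year.

1932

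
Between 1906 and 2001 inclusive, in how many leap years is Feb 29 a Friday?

Leap years in 1906–2001: 24 of them.
Feb 29 weekday advances by 5 (mod 7) from one leap year to the next four years later (or differs when a century non-leap intervenes).
Leap-day weekdays: 1908:Sat 1912:Thu 1916:Tue 1920:Sun 1924:Fri✓ 1928:Wed 1932:Mon 1936:Sat 1940:Thu 1944:Tue 1948:Sun 1952:Fri✓ 1956:Wed 1960:Mon 1964:Sat 1968:Thu 1972:Tue 1976:Sun 1980:Fri✓ 1984:Wed 1988:Mon 1992:Sat 1996:Thu 2000:Tue
Friday: 1924, 1952, 1980 → 3.

3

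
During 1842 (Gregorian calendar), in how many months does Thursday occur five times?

4

A month of length L has five Thursdays iff its first Thursday is on day ≤ L−28 (so day 1–3 in a 31-day month, 1–2 in a 30-day month, day 1 in a leap February).
Checking each month of 1842: Jan starts Sat (31d); Feb starts Tue (28d); Mar starts Tue (31d) ✓; Apr starts Fri (30d); May starts Sun (31d); Jun starts Wed (30d) ✓; Jul starts Fri (31d); Aug starts Mon (31d); Sep starts Thu (30d) ✓; Oct starts Sat (31d); Nov starts Tue (30d); Dec starts Thu (31d) ✓.
Five-Thursday months: March, June, September, December → 4.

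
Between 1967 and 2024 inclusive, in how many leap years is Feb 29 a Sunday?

Leap years in 1967–2024: 15 of them.
Feb 29 weekday advances by 5 (mod 7) from one leap year to the next four years later (or differs when a century non-leap intervenes).
Leap-day weekdays: 1968:Thu 1972:Tue 1976:Sun✓ 1980:Fri 1984:Wed 1988:Mon 1992:Sat 1996:Thu 2000:Tue 2004:Sun✓ 2008:Fri 2012:Wed 2016:Mon 2020:Sat 2024:Thu
Sunday: 1976, 2004 → 2.

2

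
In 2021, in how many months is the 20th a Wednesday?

Check the 20th of each month of 2021: Jan 20: Wed, Feb 20: Sat, Mar 20: Sat, Apr 20: Tue, May 20: Thu, Jun 20: Sun, Jul 20: Tue, Aug 20: Fri, Sep 20: Mon, Oct 20: Wed, Nov 20: Sat, Dec 20: Mon.
Wednesday occurs in January, October — 2 months.

2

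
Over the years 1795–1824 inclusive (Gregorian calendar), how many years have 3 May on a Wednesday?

Track 3 May's weekday year by year (advancing +1, or +2 across a Feb 29):
  1795: Sun  1796: Tue (+2)  1797: Wed (+1) ✓  1798: Thu (+1)  1799: Fri (+1)
  1800: Sat (+1)  1801: Sun (+1)  1802: Mon (+1)  1803: Tue (+1)  1804: Thu (+2)
  1805: Fri (+1)  1806: Sat (+1)  1807: Sun (+1)  1808: Tue (+2)  1809: Wed (+1) ✓
  1810: Thu (+1)  1811: Fri (+1)  1812: Sun (+2)  1813: Mon (+1)  1814: Tue (+1)
  1815: Wed (+1) ✓  1816: Fri (+2)  1817: Sat (+1)  1818: Sun (+1)  1819: Mon (+1)
  1820: Wed (+2) ✓  1821: Thu (+1)  1822: Fri (+1)  1823: Sat (+1)  1824: Mon (+2)
Wednesday years: 1797, 1809, 1815, 1820 — 4 in total.

4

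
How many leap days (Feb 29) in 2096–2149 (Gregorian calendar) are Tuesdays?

1

Leap years in 2096–2149: 13 of them.
Feb 29 weekday advances by 5 (mod 7) from one leap year to the next four years later (or differs when a century non-leap intervenes).
Leap-day weekdays: 2096:Wed 2104:Fri 2108:Wed 2112:Mon 2116:Sat 2120:Thu 2124:Tue✓ 2128:Sun 2132:Fri 2136:Wed 2140:Mon 2144:Sat 2148:Thu
Tuesday: 2124 → 1.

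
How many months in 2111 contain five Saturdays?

4

A month of length L has five Saturdays iff its first Saturday is on day ≤ L−28 (so day 1–3 in a 31-day month, 1–2 in a 30-day month, day 1 in a leap February).
Checking each month of 2111: Jan starts Thu (31d) ✓; Feb starts Sun (28d); Mar starts Sun (31d); Apr starts Wed (30d); May starts Fri (31d) ✓; Jun starts Mon (30d); Jul starts Wed (31d); Aug starts Sat (31d) ✓; Sep starts Tue (30d); Oct starts Thu (31d) ✓; Nov starts Sun (30d); Dec starts Tue (31d).
Five-Saturday months: January, May, August, October → 4.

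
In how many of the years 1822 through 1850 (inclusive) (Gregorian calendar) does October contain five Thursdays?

October has 31 days; it has five Thursdays when Thursday falls among the first (month-length − 28) days — i.e. when October 1 is one of Thursday/Wednesday/Tuesday.
October 1 by year: 1822:Tue✓ 1823:Wed✓ 1824:Fri 1825:Sat 1826:Sun 1827:Mon 1828:Wed✓ 1829:Thu✓ 1830:Fri 1831:Sat 1832:Mon 1833:Tue✓ 1834:Wed✓ 1835:Thu✓ 1836:Sat 1837:Sun 1838:Mon 1839:Tue✓ 1840:Thu✓ 1841:Fri 1842:Sat 1843:Sun 1844:Tue✓ 1845:Wed✓ 1846:Thu✓ 1847:Fri 1848:Sun 1849:Mon 1850:Tue✓
Years with five Thursdays: 1822, 1823, 1828, 1829, 1833, 1834, 1835, 1839, 1840, 1844, 1845, 1846, 1850 → 13.

13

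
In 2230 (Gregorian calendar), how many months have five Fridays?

A month of length L has five Fridays iff its first Friday is on day ≤ L−28 (so day 1–3 in a 31-day month, 1–2 in a 30-day month, day 1 in a leap February).
Checking each month of 2230: Jan starts Fri (31d) ✓; Feb starts Mon (28d); Mar starts Mon (31d); Apr starts Thu (30d) ✓; May starts Sat (31d); Jun starts Tue (30d); Jul starts Thu (31d) ✓; Aug starts Sun (31d); Sep starts Wed (30d); Oct starts Fri (31d) ✓; Nov starts Mon (30d); Dec starts Wed (31d) ✓.
Five-Friday months: January, April, July, October, December → 5.

5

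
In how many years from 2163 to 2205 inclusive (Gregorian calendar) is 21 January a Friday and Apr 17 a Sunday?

Check each year's weekday for 21 January and Apr 17:
  2163: Fri/Sun ✓  2164: Sat/Tue  2165: Mon/Wed  2166: Tue/Thu  2167: Wed/Fri  2168: Thu/Sun  2169: Sat/Mon  2170: Sun/Tue  2171: Mon/Wed  2172: Tue/Fri  2173: Thu/Sat  2174: Fri/Sun ✓  2175: Sat/Mon  2176: Sun/Wed  …(15 more)…  2192: Sat/Tue  2193: Mon/Wed  2194: Tue/Thu  2195: Wed/Fri  2196: Thu/Sun  2197: Sat/Mon  2198: Sun/Tue  2199: Mon/Wed  2200: Tue/Thu  2201: Wed/Fri  2202: Thu/Sat  2203: Fri/Sun ✓  2204: Sat/Tue  2205: Mon/Wed
Both conditions hold in: 2163, 2174, 2185, 2191, 2203 — 5.

5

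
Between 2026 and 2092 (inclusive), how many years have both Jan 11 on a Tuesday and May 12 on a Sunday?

Check each year's weekday for Jan 11 and May 12:
  2026: Sun/Tue  2027: Mon/Wed  2028: Tue/Fri  2029: Thu/Sat  2030: Fri/Sun  2031: Sat/Mon  2032: Sun/Wed  2033: Tue/Thu  2034: Wed/Fri  2035: Thu/Sat  2036: Fri/Mon  2037: Sun/Tue  2038: Mon/Wed  2039: Tue/Thu  …(39 more)…  2079: Wed/Fri  2080: Thu/Sun  2081: Sat/Mon  2082: Sun/Tue  2083: Mon/Wed  2084: Tue/Fri  2085: Thu/Sat  2086: Fri/Sun  2087: Sat/Mon  2088: Sun/Wed  2089: Tue/Thu  2090: Wed/Fri  2091: Thu/Sat  2092: Fri/Mon
Both conditions hold in: no year — 0.

0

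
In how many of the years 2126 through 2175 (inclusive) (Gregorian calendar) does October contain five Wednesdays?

21

October has 31 days; it has five Wednesdays when Wednesday falls among the first (month-length − 28) days — i.e. when October 1 is one of Wednesday/Tuesday/Monday.
October 1 by year: 2126:Tue✓ 2127:Wed✓ 2128:Fri 2129:Sat 2130:Sun 2131:Mon✓ 2132:Wed✓ 2133:Thu 2134:Fri 2135:Sat 2136:Mon✓ 2137:Tue✓ 2138:Wed✓ 2139:Thu 2140:Sat …(20 more)… 2161:Thu 2162:Fri 2163:Sat 2164:Mon✓ 2165:Tue✓ 2166:Wed✓ 2167:Thu 2168:Sat 2169:Sun 2170:Mon✓ 2171:Tue✓ 2172:Thu 2173:Fri 2174:Sat 2175:Sun
Years with five Wednesdays: 2126, 2127, 2131, 2132, 2136, 2137, 2138, 2142, 2143, 2148, 2149, 2153, 2154, 2155, 2159, 2160, 2164, 2165, 2166, 2170, 2171 → 21.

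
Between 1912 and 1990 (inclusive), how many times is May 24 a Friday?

Track May 24's weekday year by year (advancing +1, or +2 across a Feb 29):
  1912: Fri ✓  1913: Sat (+1)  1914: Sun (+1)  1915: Mon (+1)  1916: Wed (+2)
  1917: Thu (+1)  1918: Fri (+1) ✓  1919: Sat (+1)  1920: Mon (+2)  1921: Tue (+1)
  1922: Wed (+1)  1923: Thu (+1)  1924: Sat (+2)  1925: Sun (+1)  … (51 more years) …
  1977: Tue (+1)  1978: Wed (+1)  1979: Thu (+1)  1980: Sat (+2)  1981: Sun (+1)
  1982: Mon (+1)  1983: Tue (+1)  1984: Thu (+2)  1985: Fri (+1) ✓  1986: Sat (+1)
  1987: Sun (+1)  1988: Tue (+2)  1989: Wed (+1)  1990: Thu (+1)
Friday years: 1912, 1918, 1929, 1935, 1940, 1946, 1957, 1963, 1968, 1974, 1985 — 11 in total.

11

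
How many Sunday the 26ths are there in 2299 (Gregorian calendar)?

Check the 26th of each month of 2299: Jan 26: Thu, Feb 26: Sun, Mar 26: Sun, Apr 26: Wed, May 26: Fri, Jun 26: Mon, Jul 26: Wed, Aug 26: Sat, Sep 26: Tue, Oct 26: Thu, Nov 26: Sun, Dec 26: Tue.
Sunday occurs in February, March, November — 3 months.

3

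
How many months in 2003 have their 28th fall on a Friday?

Check the 28th of each month of 2003: Jan 28: Tue, Feb 28: Fri, Mar 28: Fri, Apr 28: Mon, May 28: Wed, Jun 28: Sat, Jul 28: Mon, Aug 28: Thu, Sep 28: Sun, Oct 28: Tue, Nov 28: Fri, Dec 28: Sun.
Friday occurs in February, March, November — 3 months.

3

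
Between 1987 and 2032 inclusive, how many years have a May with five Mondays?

20

May has 31 days; it has five Mondays when Monday falls among the first (month-length − 28) days — i.e. when May 1 is one of Monday/Sunday/Saturday.
May 1 by year: 1987:Fri 1988:Sun✓ 1989:Mon✓ 1990:Tue 1991:Wed 1992:Fri 1993:Sat✓ 1994:Sun✓ 1995:Mon✓ 1996:Wed 1997:Thu 1998:Fri 1999:Sat✓ 2000:Mon✓ 2001:Tue …(16 more)… 2018:Tue 2019:Wed 2020:Fri 2021:Sat✓ 2022:Sun✓ 2023:Mon✓ 2024:Wed 2025:Thu 2026:Fri 2027:Sat✓ 2028:Mon✓ 2029:Tue 2030:Wed 2031:Thu 2032:Sat✓
Years with five Mondays: 1988, 1989, 1993, 1994, 1995, 1999, 2000, 2004, 2005, 2006, 2010, 2011, 2016, 2017, 2021, 2022, 2023, 2027, 2028, 2032 → 20.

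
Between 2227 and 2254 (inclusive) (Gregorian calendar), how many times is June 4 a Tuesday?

4

Track June 4's weekday year by year (advancing +1, or +2 across a Feb 29):
  2227: Mon  2228: Wed (+2)  2229: Thu (+1)  2230: Fri (+1)  2231: Sat (+1)
  2232: Mon (+2)  2233: Tue (+1) ✓  2234: Wed (+1)  2235: Thu (+1)  2236: Sat (+2)
  2237: Sun (+1)  2238: Mon (+1)  2239: Tue (+1) ✓  2240: Thu (+2)  2241: Fri (+1)
  2242: Sat (+1)  2243: Sun (+1)  2244: Tue (+2) ✓  2245: Wed (+1)  2246: Thu (+1)
  2247: Fri (+1)  2248: Sun (+2)  2249: Mon (+1)  2250: Tue (+1) ✓  2251: Wed (+1)
  2252: Fri (+2)  2253: Sat (+1)  2254: Sun (+1)
Tuesday years: 2233, 2239, 2244, 2250 — 4 in total.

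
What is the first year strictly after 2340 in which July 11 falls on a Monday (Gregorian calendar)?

From one year to the next, a fixed date's weekday advances by 1, or by 2 when a Feb 29 lies between the two dates.
2340: July 11 is Thursday.
2341: Friday (+1)
2342: Saturday (+1)
2343: Sunday (+1)
2344: Tuesday (+2)
2345: Wednesday (+1)
2346: Thursday (+1)
2347: Friday (+1)
2348: Sunday (+2)
2349: Monday (+1)
July 11 falls on a Monday in 2349.

2349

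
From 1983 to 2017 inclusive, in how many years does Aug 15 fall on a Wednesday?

Track Aug 15's weekday year by year (advancing +1, or +2 across a Feb 29):
  1983: Mon  1984: Wed (+2) ✓  1985: Thu (+1)  1986: Fri (+1)  1987: Sat (+1)
  1988: Mon (+2)  1989: Tue (+1)  1990: Wed (+1) ✓  1991: Thu (+1)  1992: Sat (+2)
  1993: Sun (+1)  1994: Mon (+1)  1995: Tue (+1)  1996: Thu (+2)  … (7 more years) …
  2004: Sun (+2)  2005: Mon (+1)  2006: Tue (+1)  2007: Wed (+1) ✓  2008: Fri (+2)
  2009: Sat (+1)  2010: Sun (+1)  2011: Mon (+1)  2012: Wed (+2) ✓  2013: Thu (+1)
  2014: Fri (+1)  2015: Sat (+1)  2016: Mon (+2)  2017: Tue (+1)
Wednesday years: 1984, 1990, 2001, 2007, 2012 — 5 in total.

5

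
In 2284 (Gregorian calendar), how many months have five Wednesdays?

5

A month of length L has five Wednesdays iff its first Wednesday is on day ≤ L−28 (so day 1–3 in a 31-day month, 1–2 in a 30-day month, day 1 in a leap February).
Checking each month of 2284: Jan starts Tue (31d) ✓; Feb starts Fri (29d); Mar starts Sat (31d); Apr starts Tue (30d) ✓; May starts Thu (31d); Jun starts Sun (30d); Jul starts Tue (31d) ✓; Aug starts Fri (31d); Sep starts Mon (30d); Oct starts Wed (31d) ✓; Nov starts Sat (30d); Dec starts Mon (31d) ✓.
Five-Wednesday months: January, April, July, October, December → 5.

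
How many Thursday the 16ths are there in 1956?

Check the 16th of each month of 1956: Jan 16: Mon, Feb 16: Thu, Mar 16: Fri, Apr 16: Mon, May 16: Wed, Jun 16: Sat, Jul 16: Mon, Aug 16: Thu, Sep 16: Sun, Oct 16: Tue, Nov 16: Fri, Dec 16: Sun.
Thursday occurs in February, August — 2 months.

2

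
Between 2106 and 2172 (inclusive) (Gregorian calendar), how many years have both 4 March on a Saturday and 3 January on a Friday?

Check each year's weekday for 4 March and 3 January:
  2106: Thu/Sun  2107: Fri/Mon  2108: Sun/Tue  2109: Mon/Thu  2110: Tue/Fri  2111: Wed/Sat  2112: Fri/Sun  2113: Sat/Tue  2114: Sun/Wed  2115: Mon/Thu  2116: Wed/Fri  2117: Thu/Sun  2118: Fri/Mon  2119: Sat/Tue  …(39 more)…  2159: Sun/Wed  2160: Tue/Thu  2161: Wed/Sat  2162: Thu/Sun  2163: Fri/Mon  2164: Sun/Tue  2165: Mon/Thu  2166: Tue/Fri  2167: Wed/Sat  2168: Fri/Sun  2169: Sat/Tue  2170: Sun/Wed  2171: Mon/Thu  2172: Wed/Fri
Both conditions hold in: no year — 0.

0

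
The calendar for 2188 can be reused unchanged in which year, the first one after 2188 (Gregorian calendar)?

Two years share a calendar iff Jan 1 falls on the same weekday and both are leap or both are common. 2188: Jan 1 is Tuesday, leap year.
2189: Jan 1 Thursday, common
2190: Jan 1 Friday, common
2191: Jan 1 Saturday, common
2192: Jan 1 Sunday, leap
2193: Jan 1 Tuesday, common
2194: Jan 1 Wednesday, common
2195: Jan 1 Thursday, common
2196: Jan 1 Friday, leap
2197: Jan 1 Sunday, common
2198: Jan 1 Monday, common
2199: Jan 1 Tuesday, common
2200: Jan 1 Wednesday, common
2201: Jan 1 Thursday, common
2202: Jan 1 Friday, common
2203: Jan 1 Saturday, common
2204: Jan 1 Sunday, leap
2205: Jan 1 Tuesday, common
2206: Jan 1 Wednesday, common
2207: Jan 1 Thursday, common
2208: Jan 1 Friday, leap
2209: Jan 1 Sunday, common
2210: Jan 1 Monday, common
2211: Jan 1 Tuesday, common
2212: Jan 1 Wednesday, leap
2213: Jan 1 Friday, common
2214: Jan 1 Saturday, common
2215: Jan 1 Sunday, common
2216: Jan 1 Monday, leap
2217: Jan 1 Wednesday, common
2218: Jan 1 Thursday, common
2219: Jan 1 Friday, common
2220: Jan 1 Saturday, leap
2221: Jan 1 Monday, common
2222: Jan 1 Tuesday, common
2223: Jan 1 Wednesday, common
2224: Jan 1 Thursday, leap
2225: Jan 1 Saturday, common
2226: Jan 1 Sunday, common
2227: Jan 1 Monday, common
2228: Jan 1 Tuesday, leap
2228 matches on both conditions.

2228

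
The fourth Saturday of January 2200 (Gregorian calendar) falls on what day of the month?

25

January 1, 2200 is a Wednesday, so the first Saturday is the 4th.
The fourth Saturday is 4 + 21 = 25.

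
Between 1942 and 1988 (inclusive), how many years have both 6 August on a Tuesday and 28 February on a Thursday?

5

Check each year's weekday for 6 August and 28 February:
  1942: Thu/Sat  1943: Fri/Sun  1944: Sun/Mon  1945: Mon/Wed  1946: Tue/Thu ✓  1947: Wed/Fri  1948: Fri/Sat  1949: Sat/Mon  1950: Sun/Tue  1951: Mon/Wed  1952: Wed/Thu  1953: Thu/Sat  1954: Fri/Sun  1955: Sat/Mon  …(19 more)…  1975: Wed/Fri  1976: Fri/Sat  1977: Sat/Mon  1978: Sun/Tue  1979: Mon/Wed  1980: Wed/Thu  1981: Thu/Sat  1982: Fri/Sun  1983: Sat/Mon  1984: Mon/Tue  1985: Tue/Thu ✓  1986: Wed/Fri  1987: Thu/Sat  1988: Sat/Sun
Both conditions hold in: 1946, 1957, 1963, 1974, 1985 — 5.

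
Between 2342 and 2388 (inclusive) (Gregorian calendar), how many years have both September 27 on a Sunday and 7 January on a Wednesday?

6

Check each year's weekday for September 27 and 7 January:
  2342: Sun/Wed ✓  2343: Mon/Thu  2344: Wed/Fri  2345: Thu/Sun  2346: Fri/Mon  2347: Sat/Tue  2348: Mon/Wed  2349: Tue/Fri  2350: Wed/Sat  2351: Thu/Sun  2352: Sat/Mon  2353: Sun/Wed ✓  2354: Mon/Thu  2355: Tue/Fri  …(19 more)…  2375: Sat/Tue  2376: Mon/Wed  2377: Tue/Fri  2378: Wed/Sat  2379: Thu/Sun  2380: Sat/Mon  2381: Sun/Wed ✓  2382: Mon/Thu  2383: Tue/Fri  2384: Thu/Sat  2385: Fri/Mon  2386: Sat/Tue  2387: Sun/Wed ✓  2388: Tue/Thu
Both conditions hold in: 2342, 2353, 2359, 2370, 2381, 2387 — 6.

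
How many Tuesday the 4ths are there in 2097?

Check the 4th of each month of 2097: Jan 4: Fri, Feb 4: Mon, Mar 4: Mon, Apr 4: Thu, May 4: Sat, Jun 4: Tue, Jul 4: Thu, Aug 4: Sun, Sep 4: Wed, Oct 4: Fri, Nov 4: Mon, Dec 4: Wed.
Tuesday occurs in June — 1 month.

1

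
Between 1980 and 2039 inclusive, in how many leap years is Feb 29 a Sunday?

2

Leap years in 1980–2039: 15 of them.
Feb 29 weekday advances by 5 (mod 7) from one leap year to the next four years later (or differs when a century non-leap intervenes).
Leap-day weekdays: 1980:Fri 1984:Wed 1988:Mon 1992:Sat 1996:Thu 2000:Tue 2004:Sun✓ 2008:Fri 2012:Wed 2016:Mon 2020:Sat 2024:Thu 2028:Tue 2032:Sun✓ 2036:Fri
Sunday: 2004, 2032 → 2.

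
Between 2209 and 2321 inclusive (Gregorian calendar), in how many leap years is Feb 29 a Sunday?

4

Leap years in 2209–2321: 27 of them.
Feb 29 weekday advances by 5 (mod 7) from one leap year to the next four years later (or differs when a century non-leap intervenes).
Leap-day weekdays: 2212:Sat 2216:Thu 2220:Tue 2224:Sun✓ 2228:Fri 2232:Wed 2236:Mon 2240:Sat 2244:Thu 2248:Tue 2252:Sun✓ 2256:Fri 2260:Wed 2264:Mon 2268:Sat 2272:Thu 2276:Tue 2280:Sun✓ 2284:Fri 2288:Wed 2292:Mon 2296:Sat 2304:Mon 2308:Sat 2312:Thu 2316:Tue 2320:Sun✓
Sunday: 2224, 2252, 2280, 2320 → 4.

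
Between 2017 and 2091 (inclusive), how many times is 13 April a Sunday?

10

Track 13 April's weekday year by year (advancing +1, or +2 across a Feb 29):
  2017: Thu  2018: Fri (+1)  2019: Sat (+1)  2020: Mon (+2)  2021: Tue (+1)
  2022: Wed (+1)  2023: Thu (+1)  2024: Sat (+2)  2025: Sun (+1) ✓  2026: Mon (+1)
  2027: Tue (+1)  2028: Thu (+2)  2029: Fri (+1)  2030: Sat (+1)  … (47 more years) …
  2078: Wed (+1)  2079: Thu (+1)  2080: Sat (+2)  2081: Sun (+1) ✓  2082: Mon (+1)
  2083: Tue (+1)  2084: Thu (+2)  2085: Fri (+1)  2086: Sat (+1)  2087: Sun (+1) ✓
  2088: Tue (+2)  2089: Wed (+1)  2090: Thu (+1)  2091: Fri (+1)
Sunday years: 2025, 2031, 2036, 2042, 2053, 2059, 2064, 2070, 2081, 2087 — 10 in total.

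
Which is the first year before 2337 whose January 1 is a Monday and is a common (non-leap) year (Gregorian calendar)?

Jan 1 advances by 2 weekdays after a leap year and by 1 after a common year.
2337: Jan 1 is Friday.
2336: Wednesday (leap)
2335: Tuesday
2334: Monday
2334 begins on a Monday and is a common year.

2334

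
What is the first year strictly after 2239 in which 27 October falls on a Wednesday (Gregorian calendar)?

2241

From one year to the next, a fixed date's weekday advances by 1, or by 2 when a Feb 29 lies between the two dates.
2239: October 27 is Sunday.
2240: Tuesday (+2)
2241: Wednesday (+1)
27 October falls on a Wednesday in 2241.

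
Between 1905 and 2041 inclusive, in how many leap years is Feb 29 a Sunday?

Leap years in 1905–2041: 34 of them.
Feb 29 weekday advances by 5 (mod 7) from one leap year to the next four years later (or differs when a century non-leap intervenes).
Leap-day weekdays: 1908:Sat 1912:Thu 1916:Tue 1920:Sun✓ 1924:Fri 1928:Wed 1932:Mon 1936:Sat 1940:Thu 1944:Tue 1948:Sun✓ 1952:Fri 1956:Wed …(8 more)… 1992:Sat 1996:Thu 2000:Tue 2004:Sun✓ 2008:Fri 2012:Wed 2016:Mon 2020:Sat 2024:Thu 2028:Tue 2032:Sun✓ 2036:Fri 2040:Wed
Sunday: 1920, 1948, 1976, 2004, 2032 → 5.

5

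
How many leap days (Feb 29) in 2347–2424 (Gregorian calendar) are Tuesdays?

2

Leap years in 2347–2424: 20 of them.
Feb 29 weekday advances by 5 (mod 7) from one leap year to the next four years later (or differs when a century non-leap intervenes).
Leap-day weekdays: 2348:Sun 2352:Fri 2356:Wed 2360:Mon 2364:Sat 2368:Thu 2372:Tue✓ 2376:Sun 2380:Fri 2384:Wed 2388:Mon 2392:Sat 2396:Thu 2400:Tue✓ 2404:Sun 2408:Fri 2412:Wed 2416:Mon 2420:Sat 2424:Thu
Tuesday: 2372, 2400 → 2.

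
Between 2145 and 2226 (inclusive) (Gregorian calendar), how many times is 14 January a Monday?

Track 14 January's weekday year by year (advancing +1, or +2 across a Feb 29):
  2145: Thu  2146: Fri (+1)  2147: Sat (+1)  2148: Sun (+1)  2149: Tue (+2)
  2150: Wed (+1)  2151: Thu (+1)  2152: Fri (+1)  2153: Sun (+2)  2154: Mon (+1) ✓
  2155: Tue (+1)  2156: Wed (+1)  2157: Fri (+2)  2158: Sat (+1)  … (54 more years) …
  2213: Thu (+2)  2214: Fri (+1)  2215: Sat (+1)  2216: Sun (+1)  2217: Tue (+2)
  2218: Wed (+1)  2219: Thu (+1)  2220: Fri (+1)  2221: Sun (+2)  2222: Mon (+1) ✓
  2223: Tue (+1)  2224: Wed (+1)  2225: Fri (+2)  2226: Sat (+1)
Monday years: 2154, 2160, 2165, 2171, 2182, 2188, 2193, 2199, 2205, 2211, 2222 — 11 in total.

11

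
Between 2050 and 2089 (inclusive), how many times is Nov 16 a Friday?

5

Track Nov 16's weekday year by year (advancing +1, or +2 across a Feb 29):
  2050: Wed  2051: Thu (+1)  2052: Sat (+2)  2053: Sun (+1)  2054: Mon (+1)
  2055: Tue (+1)  2056: Thu (+2)  2057: Fri (+1) ✓  2058: Sat (+1)  2059: Sun (+1)
  2060: Tue (+2)  2061: Wed (+1)  2062: Thu (+1)  2063: Fri (+1) ✓  … (12 more years) …
  2076: Mon (+2)  2077: Tue (+1)  2078: Wed (+1)  2079: Thu (+1)  2080: Sat (+2)
  2081: Sun (+1)  2082: Mon (+1)  2083: Tue (+1)  2084: Thu (+2)  2085: Fri (+1) ✓
  2086: Sat (+1)  2087: Sun (+1)  2088: Tue (+2)  2089: Wed (+1)
Friday years: 2057, 2063, 2068, 2074, 2085 — 5 in total.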